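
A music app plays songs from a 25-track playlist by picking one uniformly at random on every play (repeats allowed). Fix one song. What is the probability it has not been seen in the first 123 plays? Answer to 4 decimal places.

0.0066

Each play misses the fixed song with probability (25-1)/25 = 24/25, independently.
P(still missing after 123) = (24/25)^123 = 0.00660.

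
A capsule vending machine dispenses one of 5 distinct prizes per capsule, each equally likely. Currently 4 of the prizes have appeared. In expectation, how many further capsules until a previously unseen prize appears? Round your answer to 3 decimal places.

5.000

The number of capsules until the next new prize is geometric with success probability 1/5, so its mean is 5/1.
E = 5/1 = 5.0000.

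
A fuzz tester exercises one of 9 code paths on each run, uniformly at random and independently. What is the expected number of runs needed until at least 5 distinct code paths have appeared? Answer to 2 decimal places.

With k distinct code paths already seen, the next new one arrives after an expected 9/(9-k) runs.
Sum over k = 0,...,4: E = 9/9 + 9/8 + 9/7 + 9/6 + 9/5 = 6.711.

6.71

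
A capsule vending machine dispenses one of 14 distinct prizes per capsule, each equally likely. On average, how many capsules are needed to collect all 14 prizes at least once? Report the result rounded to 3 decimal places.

After k distinct prizes have appeared, the next capsule gives a new one with probability (14-k)/14, so the expected wait for the (k+1)-th is 14/(14-k).
E[T] = 14/14 + 14/13 + 14/12 + ... + 14/2 + 14/1 = 14·H_{14}.
H_{14} = 3.2516, so E[T] = 45.5219.

45.522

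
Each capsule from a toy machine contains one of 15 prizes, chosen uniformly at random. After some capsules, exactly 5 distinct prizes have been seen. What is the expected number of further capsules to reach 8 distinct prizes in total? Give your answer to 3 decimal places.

From k distinct to k+1 distinct takes on average 15/(15-k) capsules.
Sum over k = 5,...,7: E = 15/10 + 15/9 + 15/8 = 5.0417.

5.042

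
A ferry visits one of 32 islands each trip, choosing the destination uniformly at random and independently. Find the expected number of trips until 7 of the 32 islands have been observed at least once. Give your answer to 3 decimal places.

7.761

With k distinct islands already seen, the next new one arrives after an expected 32/(32-k) trips.
Sum over k = 0,...,6: E = 32/32 + 32/31 + 32/30 + ... + 32/27 + 32/26 = 7.7612.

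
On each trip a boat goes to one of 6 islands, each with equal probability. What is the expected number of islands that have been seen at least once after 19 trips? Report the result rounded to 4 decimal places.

5.8122

For each island, P(seen in 19 trips) = 1 - (5/6)^19 = 0.96870.
By linearity of expectation, E[distinct seen] = 6·(1 - (5/6)^19) = 5.81219.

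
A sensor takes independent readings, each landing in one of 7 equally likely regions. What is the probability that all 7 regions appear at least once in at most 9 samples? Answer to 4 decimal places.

By inclusion–exclusion over which regions are missing,
P(all seen) = Σ_{j=0}^{7} (-1)^j C(7,j)((7-j)/7)^9
= 1.00000 - 1.74814 + 1.01641 - 0.22737 + 0.01707 - 0.00027 + 0.00000 - 0.00000
= 0.05770.

0.0577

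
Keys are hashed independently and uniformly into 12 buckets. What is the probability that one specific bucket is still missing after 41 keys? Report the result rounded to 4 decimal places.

0.0282

Each key misses the fixed bucket with probability (12-1)/12 = 11/12, independently.
P(still missing after 41) = (11/12)^41 = 0.02823.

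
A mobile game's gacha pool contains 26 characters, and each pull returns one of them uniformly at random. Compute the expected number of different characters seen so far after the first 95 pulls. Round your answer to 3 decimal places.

25.374

For each character, P(seen in 95 pulls) = 1 - (25/26)^95 = 0.9759.
By linearity of expectation, E[distinct seen] = 26·(1 - (25/26)^95) = 25.3737.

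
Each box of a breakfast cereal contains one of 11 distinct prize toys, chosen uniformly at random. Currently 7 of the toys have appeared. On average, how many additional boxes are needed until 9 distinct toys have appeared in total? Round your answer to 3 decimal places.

From k distinct to k+1 distinct takes on average 11/(11-k) boxes.
Sum over k = 7,...,8: E = 11/4 + 11/3 = 6.4167.

6.417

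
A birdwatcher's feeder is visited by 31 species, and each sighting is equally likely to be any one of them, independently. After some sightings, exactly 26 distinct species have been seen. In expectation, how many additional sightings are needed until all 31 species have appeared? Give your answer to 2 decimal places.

With k distinct species already seen, the next new one takes an expected 31/(31-k) sightings.
Sum over k = 26,...,30: E = 31/5 + 31/4 + 31/3 + 31/2 + 31/1 = 70.783.

70.78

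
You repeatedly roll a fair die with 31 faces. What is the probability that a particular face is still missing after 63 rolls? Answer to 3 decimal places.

On each roll the fixed face fails to appear with probability 30/31.
P(still missing after 63) = (30/31)^63 = 0.1267.

0.127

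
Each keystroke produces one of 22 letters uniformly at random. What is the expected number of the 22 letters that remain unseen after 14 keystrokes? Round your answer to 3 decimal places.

11.470

For each letter, P(unseen after 14) = (21/22)^14 = 0.5214.
By linearity of expectation, E[unseen] = 22·(21/22)^14 = 11.4703.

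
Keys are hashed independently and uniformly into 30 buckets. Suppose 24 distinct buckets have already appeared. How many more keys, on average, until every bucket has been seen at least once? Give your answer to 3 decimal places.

73.500

With k distinct buckets already seen, the next new one takes an expected 30/(30-k) keys.
Sum over k = 24,...,29: E = 30/6 + 30/5 + 30/4 + 30/3 + 30/2 + 30/1 = 73.5000.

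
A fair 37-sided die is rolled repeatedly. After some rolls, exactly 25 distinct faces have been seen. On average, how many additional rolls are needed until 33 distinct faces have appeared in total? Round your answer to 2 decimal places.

With k distinct faces already seen, the next new one takes an expected 37/(37-k) rolls.
Sum over k = 25,...,32: E = 37/12 + 37/11 + 37/10 + ... + 37/6 + 37/5 = 37.735.

37.74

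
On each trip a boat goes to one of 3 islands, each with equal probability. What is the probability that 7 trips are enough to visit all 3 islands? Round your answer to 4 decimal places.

0.8258

By inclusion–exclusion over which islands are missing,
P(all seen) = Σ_{j=0}^{3} (-1)^j C(3,j)((3-j)/3)^7
= 1.00000 - 0.17558 + 0.00137 - 0.00000
= 0.82579.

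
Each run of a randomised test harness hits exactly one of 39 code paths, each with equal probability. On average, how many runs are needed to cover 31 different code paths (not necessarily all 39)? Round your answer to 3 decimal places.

With k distinct code paths already seen, the next new one arrives after an expected 39/(39-k) runs.
Sum over k = 0,...,30: E = 39/39 + 39/38 + 39/37 + ... + 39/10 + 39/9 = 59.8917.

59.892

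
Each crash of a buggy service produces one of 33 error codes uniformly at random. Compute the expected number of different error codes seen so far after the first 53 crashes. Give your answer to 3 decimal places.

For each error code, P(seen in 53 crashes) = 1 - (32/33)^53 = 0.8042.
By linearity of expectation, E[distinct seen] = 33·(1 - (32/33)^53) = 26.5401.

26.540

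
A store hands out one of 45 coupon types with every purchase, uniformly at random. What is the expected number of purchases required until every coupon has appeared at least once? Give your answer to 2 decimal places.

The wait to go from k to k+1 distinct coupons is geometric with mean 45/(45-k).
E[T] = 45/45 + 45/44 + 45/43 + ... + 45/2 + 45/1 = 45·H_{45}.
H_{45} = 4.395, so E[T] = 197.773.

197.77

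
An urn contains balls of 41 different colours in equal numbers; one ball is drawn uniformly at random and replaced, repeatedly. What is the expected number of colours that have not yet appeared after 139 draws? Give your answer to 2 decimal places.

For each colour, P(unseen after 139) = (40/41)^139 = 0.032.
By linearity of expectation, E[unseen] = 41·(40/41)^139 = 1.325.

1.32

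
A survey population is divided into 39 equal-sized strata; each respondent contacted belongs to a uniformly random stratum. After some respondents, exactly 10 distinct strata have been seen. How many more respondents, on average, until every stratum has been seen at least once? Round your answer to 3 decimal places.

154.504

From k distinct to k+1 distinct takes on average 39/(39-k) respondents.
Sum over k = 10,...,38: E = 39/29 + 39/28 + 39/27 + ... + 39/2 + 39/1 = 154.5045.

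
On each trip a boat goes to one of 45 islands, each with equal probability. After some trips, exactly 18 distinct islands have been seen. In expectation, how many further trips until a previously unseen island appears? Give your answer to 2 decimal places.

The number of trips until the next new island is geometric with success probability 27/45, so its mean is 45/27.
E = 45/27 = 1.667.

1.67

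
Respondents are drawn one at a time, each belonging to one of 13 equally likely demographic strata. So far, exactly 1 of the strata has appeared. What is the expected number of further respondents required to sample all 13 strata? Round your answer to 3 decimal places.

40.342

From k distinct to k+1 distinct takes on average 13/(13-k) respondents.
Sum over k = 1,...,12: E = 13/12 + 13/11 + 13/10 + ... + 13/2 + 13/1 = 40.3417.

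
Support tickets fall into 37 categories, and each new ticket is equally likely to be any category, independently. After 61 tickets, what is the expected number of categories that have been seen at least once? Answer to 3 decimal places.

30.044

For each category, P(seen in 61 tickets) = 1 - (36/37)^61 = 0.8120.
By linearity of expectation, E[distinct seen] = 37·(1 - (36/37)^61) = 30.0442.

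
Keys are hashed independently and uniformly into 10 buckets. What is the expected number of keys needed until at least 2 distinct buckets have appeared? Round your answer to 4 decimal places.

Going from k to k+1 distinct takes a geometric number of keys with mean 10/(10-k).
Sum over k = 0,...,1: E = 10/10 + 10/9 = 2.11111.

2.1111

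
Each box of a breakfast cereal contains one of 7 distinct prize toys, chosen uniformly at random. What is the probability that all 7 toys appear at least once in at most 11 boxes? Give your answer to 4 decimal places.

0.1631

By inclusion–exclusion over which toys are missing,
P(all seen) = Σ_{j=0}^{7} (-1)^j C(7,j)((7-j)/7)^11
= 1.00000 - 1.28435 + 0.51857 - 0.07424 + 0.00314 - 0.00002 + 0.00000 - 0.00000
= 0.16310.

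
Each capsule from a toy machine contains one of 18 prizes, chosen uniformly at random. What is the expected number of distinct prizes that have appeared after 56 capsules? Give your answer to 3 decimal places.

17.267

For each prize, P(seen in 56 capsules) = 1 - (17/18)^56 = 0.9593.
By linearity of expectation, E[distinct seen] = 18·(1 - (17/18)^56) = 17.2669.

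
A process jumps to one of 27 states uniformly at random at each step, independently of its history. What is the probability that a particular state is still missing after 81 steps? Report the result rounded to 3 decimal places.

Each step misses the fixed state with probability (27-1)/27 = 26/27, independently.
P(still missing after 81) = (26/27)^81 = 0.0470.

0.047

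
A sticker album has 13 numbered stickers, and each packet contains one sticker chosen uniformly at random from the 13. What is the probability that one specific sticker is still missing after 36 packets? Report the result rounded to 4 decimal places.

Each packet misses the fixed sticker with probability (13-1)/13 = 12/13, independently.
P(still missing after 36) = (12/13)^36 = 0.05605.

0.0560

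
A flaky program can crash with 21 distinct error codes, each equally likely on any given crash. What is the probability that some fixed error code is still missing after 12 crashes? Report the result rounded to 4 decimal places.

On each crash the fixed error code fails to appear with probability 20/21.
P(still missing after 12) = (20/21)^12 = 0.55684.

0.5568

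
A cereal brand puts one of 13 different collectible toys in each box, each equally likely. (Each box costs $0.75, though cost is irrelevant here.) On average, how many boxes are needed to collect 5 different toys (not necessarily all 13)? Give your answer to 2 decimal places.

6.01

With k distinct toys already seen, the next new one arrives after an expected 13/(13-k) boxes.
Sum over k = 0,...,4: E = 13/13 + 13/12 + 13/11 + 13/10 + 13/9 = 6.010.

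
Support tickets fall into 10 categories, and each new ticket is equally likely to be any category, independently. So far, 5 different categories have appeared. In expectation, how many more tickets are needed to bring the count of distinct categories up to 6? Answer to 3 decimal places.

2.000

The wait to go from k to k+1 distinct categories is geometric with mean 10/(10-k).
Only the k = 5 term is needed: E = 10/5 = 2.0000.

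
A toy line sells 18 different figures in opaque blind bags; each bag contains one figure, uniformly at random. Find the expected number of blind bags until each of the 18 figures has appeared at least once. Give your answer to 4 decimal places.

62.9119

Split into phases: going from k distinct to k+1 distinct takes on average 18/(18-k) blind bags.
E[T] = 18/18 + 18/17 + 18/16 + ... + 18/2 + 18/1 = 18·H_{18}.
H_{18} = 3.49511, so E[T] = 62.91195.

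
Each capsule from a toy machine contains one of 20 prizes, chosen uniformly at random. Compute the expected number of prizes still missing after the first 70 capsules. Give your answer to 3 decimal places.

0.552

For each prize, P(unseen after 70) = (19/20)^70 = 0.0276.
By linearity of expectation, E[unseen] = 20·(19/20)^70 = 0.5517.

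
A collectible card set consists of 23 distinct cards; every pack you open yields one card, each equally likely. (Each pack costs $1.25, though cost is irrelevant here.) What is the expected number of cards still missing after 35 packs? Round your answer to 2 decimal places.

For each card, P(unseen after 35) = (22/23)^35 = 0.211.
By linearity of expectation, E[unseen] = 23·(22/23)^35 = 4.853.

4.85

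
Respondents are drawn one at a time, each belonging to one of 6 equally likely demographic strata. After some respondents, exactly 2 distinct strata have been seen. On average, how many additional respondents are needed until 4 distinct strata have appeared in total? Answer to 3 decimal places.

3.500

From k distinct to k+1 distinct takes on average 6/(6-k) respondents.
Sum over k = 2,...,3: E = 6/4 + 6/3 = 3.5000.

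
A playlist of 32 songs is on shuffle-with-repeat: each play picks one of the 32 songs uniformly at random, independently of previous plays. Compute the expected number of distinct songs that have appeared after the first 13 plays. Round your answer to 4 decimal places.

10.8212

For each song, P(seen in 13 plays) = 1 - (31/32)^13 = 0.33816.
By linearity of expectation, E[distinct seen] = 32·(1 - (31/32)^13) = 10.82115.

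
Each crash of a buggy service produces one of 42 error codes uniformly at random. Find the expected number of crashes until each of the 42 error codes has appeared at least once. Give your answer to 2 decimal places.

After k distinct error codes have appeared, the next crash gives a new one with probability (42-k)/42, so the expected wait for the (k+1)-th is 42/(42-k).
E[T] = 42/42 + 42/41 + 42/40 + ... + 42/2 + 42/1 = 42·H_{42}.
H_{42} = 4.327, so E[T] = 181.723.

181.72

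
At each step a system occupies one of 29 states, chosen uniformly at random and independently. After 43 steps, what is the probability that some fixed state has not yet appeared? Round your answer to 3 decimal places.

0.221

On each step the fixed state fails to appear with probability 28/29.
P(still missing after 43) = (28/29)^43 = 0.2211.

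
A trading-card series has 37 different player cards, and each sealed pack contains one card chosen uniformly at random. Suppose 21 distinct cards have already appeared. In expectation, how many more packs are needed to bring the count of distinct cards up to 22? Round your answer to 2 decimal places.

2.31

From k distinct to k+1 distinct takes on average 37/(37-k) packs.
Only the k = 21 term is needed: E = 37/16 = 2.313.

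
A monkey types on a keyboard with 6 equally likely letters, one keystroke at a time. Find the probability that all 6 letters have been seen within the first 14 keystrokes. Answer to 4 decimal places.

0.5828

By inclusion–exclusion over which letters are missing,
P(all seen) = Σ_{j=0}^{6} (-1)^j C(6,j)((6-j)/6)^14
= 1.00000 - 0.46732 + 0.05138 - 0.00122 + 0.00000 - 0.00000 + 0.00000
= 0.58285.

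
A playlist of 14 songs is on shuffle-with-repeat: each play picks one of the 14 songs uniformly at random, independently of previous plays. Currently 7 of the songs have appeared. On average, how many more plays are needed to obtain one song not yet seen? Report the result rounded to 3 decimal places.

The number of plays until the next new song is geometric with success probability 7/14, so its mean is 14/7.
E = 14/7 = 2.0000.

2.000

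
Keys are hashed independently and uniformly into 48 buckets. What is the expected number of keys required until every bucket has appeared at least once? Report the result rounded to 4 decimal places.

After k distinct buckets have appeared, the next key gives a new one with probability (48-k)/48, so the expected wait for the (k+1)-th is 48/(48-k).
E[T] = 48/48 + 48/47 + 48/46 + ... + 48/2 + 48/1 = 48·H_{48}.
H_{48} = 4.45880, so E[T] = 214.02226.

214.0223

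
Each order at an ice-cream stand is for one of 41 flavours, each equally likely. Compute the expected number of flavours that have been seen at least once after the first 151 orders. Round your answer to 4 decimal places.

40.0149

For each flavour, P(seen in 151 orders) = 1 - (40/41)^151 = 0.97597.
By linearity of expectation, E[distinct seen] = 41·(1 - (40/41)^151) = 40.01490.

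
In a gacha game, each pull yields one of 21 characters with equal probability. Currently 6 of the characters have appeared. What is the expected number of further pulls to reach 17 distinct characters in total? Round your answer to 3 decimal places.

With k distinct characters already seen, the next new one takes an expected 21/(21-k) pulls.
Sum over k = 6,...,16: E = 21/15 + 21/14 + 21/13 + ... + 21/6 + 21/5 = 25.9328.

25.933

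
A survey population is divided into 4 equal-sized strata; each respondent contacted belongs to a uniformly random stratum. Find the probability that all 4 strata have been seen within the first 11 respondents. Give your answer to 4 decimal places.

0.8340

Let A_i be the event that stratum i is missing after 11 respondents. By inclusion–exclusion on the A_i,
P(all seen) = Σ_{j=0}^{4} (-1)^j C(4,j)((4-j)/4)^11
= 1.00000 - 0.16894 + 0.00293 - 0.00000 + 0.00000
= 0.83399.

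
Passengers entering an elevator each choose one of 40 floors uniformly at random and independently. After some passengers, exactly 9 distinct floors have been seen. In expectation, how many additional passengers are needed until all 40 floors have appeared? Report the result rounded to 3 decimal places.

161.090

With k distinct floors already seen, the next new one takes an expected 40/(40-k) passengers.
Sum over k = 9,...,39: E = 40/31 + 40/30 + 40/29 + ... + 40/2 + 40/1 = 161.0898.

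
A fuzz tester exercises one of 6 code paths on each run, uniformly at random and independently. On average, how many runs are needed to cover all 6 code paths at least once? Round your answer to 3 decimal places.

14.700

Split into phases: going from k distinct to k+1 distinct takes on average 6/(6-k) runs.
E[T] = 6/6 + 6/5 + 6/4 + 6/3 + 6/2 + 6/1 = 6·H_{6}.
H_{6} = 2.4500, so E[T] = 14.7000.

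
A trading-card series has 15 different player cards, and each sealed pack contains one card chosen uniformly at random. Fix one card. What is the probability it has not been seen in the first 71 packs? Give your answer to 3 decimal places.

Each pack misses the fixed card with probability (15-1)/15 = 14/15, independently.
P(still missing after 71) = (14/15)^71 = 0.0075.

0.007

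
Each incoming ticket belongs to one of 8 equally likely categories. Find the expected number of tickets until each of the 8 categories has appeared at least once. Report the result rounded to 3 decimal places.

21.743

Split into phases: going from k distinct to k+1 distinct takes on average 8/(8-k) tickets.
E[T] = 8/8 + 8/7 + 8/6 + ... + 8/2 + 8/1 = 8·H_{8}.
H_{8} = 2.7179, so E[T] = 21.7429.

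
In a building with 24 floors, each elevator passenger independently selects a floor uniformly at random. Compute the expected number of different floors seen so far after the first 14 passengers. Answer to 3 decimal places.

10.774

For each floor, P(seen in 14 passengers) = 1 - (23/24)^14 = 0.4489.
By linearity of expectation, E[distinct seen] = 24·(1 - (23/24)^14) = 10.7735.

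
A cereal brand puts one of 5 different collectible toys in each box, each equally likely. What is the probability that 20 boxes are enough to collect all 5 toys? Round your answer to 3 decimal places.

0.943

By inclusion–exclusion over which toys are missing,
P(all seen) = Σ_{j=0}^{5} (-1)^j C(5,j)((5-j)/5)^20
= 1.0000 - 0.0576 + 0.0004 - 0.0000 + 0.0000 - 0.0000
= 0.9427.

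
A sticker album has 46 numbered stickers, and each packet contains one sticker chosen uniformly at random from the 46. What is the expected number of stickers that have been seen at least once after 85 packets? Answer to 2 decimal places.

38.90

For each sticker, P(seen in 85 packets) = 1 - (45/46)^85 = 0.846.
By linearity of expectation, E[distinct seen] = 46·(1 - (45/46)^85) = 38.898.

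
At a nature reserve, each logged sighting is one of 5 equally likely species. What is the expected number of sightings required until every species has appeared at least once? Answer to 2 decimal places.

After k distinct species have appeared, the next sighting gives a new one with probability (5-k)/5, so the expected wait for the (k+1)-th is 5/(5-k).
E[T] = 5/5 + 5/4 + 5/3 + 5/2 + 5/1 = 5·H_{5}.
H_{5} = 2.283, so E[T] = 11.417.

11.42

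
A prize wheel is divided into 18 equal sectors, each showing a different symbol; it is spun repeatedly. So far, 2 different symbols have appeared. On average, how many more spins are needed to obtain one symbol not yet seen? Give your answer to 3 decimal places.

1.125

Each spin yields a new symbol with probability (18-2)/18 = 16/18, so the wait is geometric with mean 18/16.
E = 18/16 = 1.1250.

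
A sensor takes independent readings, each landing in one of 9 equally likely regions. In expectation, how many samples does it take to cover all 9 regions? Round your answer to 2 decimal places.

25.46

Split into phases: going from k distinct to k+1 distinct takes on average 9/(9-k) samples.
E[T] = 9/9 + 9/8 + 9/7 + ... + 9/2 + 9/1 = 9·H_{9}.
H_{9} = 2.829, so E[T] = 25.461.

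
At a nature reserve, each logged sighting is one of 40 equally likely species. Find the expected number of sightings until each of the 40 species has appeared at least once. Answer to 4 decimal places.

171.1417

Split into phases: going from k distinct to k+1 distinct takes on average 40/(40-k) sightings.
E[T] = 40/40 + 40/39 + 40/38 + ... + 40/2 + 40/1 = 40·H_{40}.
H_{40} = 4.27854, so E[T] = 171.14172.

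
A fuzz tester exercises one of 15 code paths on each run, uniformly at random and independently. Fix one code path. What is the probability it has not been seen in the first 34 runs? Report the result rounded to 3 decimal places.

0.096

On each run the fixed code path fails to appear with probability 14/15.
P(still missing after 34) = (14/15)^34 = 0.0958.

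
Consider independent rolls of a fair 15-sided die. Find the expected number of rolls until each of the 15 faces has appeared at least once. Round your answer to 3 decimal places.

After k distinct faces have appeared, the next roll gives a new one with probability (15-k)/15, so the expected wait for the (k+1)-th is 15/(15-k).
E[T] = 15/15 + 15/14 + 15/13 + ... + 15/2 + 15/1 = 15·H_{15}.
H_{15} = 3.3182, so E[T] = 49.7734.

49.773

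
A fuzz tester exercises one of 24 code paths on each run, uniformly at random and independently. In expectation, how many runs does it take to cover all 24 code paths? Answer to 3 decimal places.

After k distinct code paths have appeared, the next run gives a new one with probability (24-k)/24, so the expected wait for the (k+1)-th is 24/(24-k).
E[T] = 24/24 + 24/23 + 24/22 + ... + 24/2 + 24/1 = 24·H_{24}.
H_{24} = 3.7760, so E[T] = 90.6230.

90.623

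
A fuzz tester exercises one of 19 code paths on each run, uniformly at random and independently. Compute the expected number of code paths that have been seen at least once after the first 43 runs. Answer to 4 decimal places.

For each code path, P(seen in 43 runs) = 1 - (18/19)^43 = 0.90221.
By linearity of expectation, E[distinct seen] = 19·(1 - (18/19)^43) = 17.14191.

17.1419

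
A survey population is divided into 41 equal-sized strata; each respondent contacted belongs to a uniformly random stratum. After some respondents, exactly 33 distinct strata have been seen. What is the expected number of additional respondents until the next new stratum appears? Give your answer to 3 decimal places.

The number of respondents until the next new stratum is geometric with success probability 8/41, so its mean is 41/8.
E = 41/8 = 5.1250.

5.125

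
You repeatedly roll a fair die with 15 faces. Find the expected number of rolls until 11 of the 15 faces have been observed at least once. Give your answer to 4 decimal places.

Going from k to k+1 distinct takes a geometric number of rolls with mean 15/(15-k).
Sum over k = 0,...,10: E = 15/15 + 15/14 + 15/13 + ... + 15/6 + 15/5 = 18.52343.

18.5234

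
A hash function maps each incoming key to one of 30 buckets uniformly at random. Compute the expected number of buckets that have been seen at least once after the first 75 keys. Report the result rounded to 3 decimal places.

For each bucket, P(seen in 75 keys) = 1 - (29/30)^75 = 0.9213.
By linearity of expectation, E[distinct seen] = 30·(1 - (29/30)^75) = 27.6402.

27.640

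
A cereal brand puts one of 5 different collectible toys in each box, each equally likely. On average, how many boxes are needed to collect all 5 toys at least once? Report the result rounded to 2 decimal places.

After k distinct toys have appeared, the next box gives a new one with probability (5-k)/5, so the expected wait for the (k+1)-th is 5/(5-k).
E[T] = 5/5 + 5/4 + 5/3 + 5/2 + 5/1 = 5·H_{5}.
H_{5} = 2.283, so E[T] = 11.417.

11.42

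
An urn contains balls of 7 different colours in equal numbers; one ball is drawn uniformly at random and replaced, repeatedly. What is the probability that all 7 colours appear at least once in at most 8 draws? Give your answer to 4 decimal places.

By inclusion–exclusion over which colours are missing,
P(all seen) = Σ_{j=0}^{7} (-1)^j C(7,j)((7-j)/7)^8
= 1.00000 - 2.03950 + 1.42297 - 0.39789 + 0.03983 - 0.00093 + 0.00000 - 0.00000
= 0.02448.

0.0245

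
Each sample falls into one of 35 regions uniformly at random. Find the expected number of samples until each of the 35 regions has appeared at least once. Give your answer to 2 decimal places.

145.14

The wait to go from k to k+1 distinct regions is geometric with mean 35/(35-k).
E[T] = 35/35 + 35/34 + 35/33 + ... + 35/2 + 35/1 = 35·H_{35}.
H_{35} = 4.147, so E[T] = 145.137.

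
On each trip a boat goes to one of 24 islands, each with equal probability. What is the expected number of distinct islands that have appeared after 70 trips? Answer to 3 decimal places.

For each island, P(seen in 70 trips) = 1 - (23/24)^70 = 0.9492.
By linearity of expectation, E[distinct seen] = 24·(1 - (23/24)^70) = 22.7800.

22.780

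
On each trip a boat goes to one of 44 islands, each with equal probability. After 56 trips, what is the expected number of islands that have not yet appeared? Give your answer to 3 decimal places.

12.143

For each island, P(unseen after 56) = (43/44)^56 = 0.2760.
By linearity of expectation, E[unseen] = 44·(43/44)^56 = 12.1433.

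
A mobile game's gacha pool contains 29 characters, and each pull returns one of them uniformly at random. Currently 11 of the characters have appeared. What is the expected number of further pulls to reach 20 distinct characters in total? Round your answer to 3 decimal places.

19.318

From k distinct to k+1 distinct takes on average 29/(29-k) pulls.
Sum over k = 11,...,19: E = 29/18 + 29/17 + 29/16 + ... + 29/11 + 29/10 = 19.3181.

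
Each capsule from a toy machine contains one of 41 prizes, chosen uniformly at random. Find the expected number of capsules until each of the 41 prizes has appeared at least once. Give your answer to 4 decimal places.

The wait to go from k to k+1 distinct prizes is geometric with mean 41/(41-k).
E[T] = 41/41 + 41/40 + 41/39 + ... + 41/2 + 41/1 = 41·H_{41}.
H_{41} = 4.30293, so E[T] = 176.42026.

176.4203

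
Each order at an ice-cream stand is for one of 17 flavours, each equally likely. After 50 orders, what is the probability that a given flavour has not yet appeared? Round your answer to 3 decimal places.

0.048

Each order misses the fixed flavour with probability (17-1)/17 = 16/17, independently.
P(still missing after 50) = (16/17)^50 = 0.0483.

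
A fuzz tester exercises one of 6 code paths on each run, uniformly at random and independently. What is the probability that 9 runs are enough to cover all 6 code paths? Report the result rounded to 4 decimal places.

0.1890

Let A_i be the event that code path i is missing after 9 runs. By inclusion–exclusion on the A_i,
P(all seen) = Σ_{j=0}^{6} (-1)^j C(6,j)((6-j)/6)^9
= 1.00000 - 1.16284 + 0.39018 - 0.03906 + 0.00076 - 0.00000 + 0.00000
= 0.18904.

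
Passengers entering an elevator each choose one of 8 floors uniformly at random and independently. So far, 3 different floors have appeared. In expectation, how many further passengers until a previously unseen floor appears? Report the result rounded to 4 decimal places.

1.6000

The number of passengers until the next new floor is geometric with success probability 5/8, so its mean is 8/5.
E = 8/5 = 1.60000.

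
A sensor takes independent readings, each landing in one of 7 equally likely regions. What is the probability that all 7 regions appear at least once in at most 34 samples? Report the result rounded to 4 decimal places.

Let A_i be the event that region i is missing after 34 samples. By inclusion–exclusion on the A_i,
P(all seen) = Σ_{j=0}^{7} (-1)^j C(7,j)((7-j)/7)^34
= 1.00000 - 0.03706 + 0.00023 - 0.00000 + 0.00000 - 0.00000 + 0.00000 - 0.00000
= 0.96317.

0.9632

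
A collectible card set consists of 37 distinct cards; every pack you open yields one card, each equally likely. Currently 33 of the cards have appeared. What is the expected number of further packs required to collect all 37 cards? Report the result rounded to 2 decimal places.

With k distinct cards already seen, the next new one takes an expected 37/(37-k) packs.
Sum over k = 33,...,36: E = 37/4 + 37/3 + 37/2 + 37/1 = 77.083.

77.08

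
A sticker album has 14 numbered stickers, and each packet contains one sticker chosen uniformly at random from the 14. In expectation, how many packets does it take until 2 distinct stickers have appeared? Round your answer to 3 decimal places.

2.077

With k distinct stickers already seen, the next new one arrives after an expected 14/(14-k) packets.
Sum over k = 0,...,1: E = 14/14 + 14/13 = 2.0769.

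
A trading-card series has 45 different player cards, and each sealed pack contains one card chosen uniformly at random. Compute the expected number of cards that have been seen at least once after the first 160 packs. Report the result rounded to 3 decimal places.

43.765

For each card, P(seen in 160 packs) = 1 - (44/45)^160 = 0.9726.
By linearity of expectation, E[distinct seen] = 45·(1 - (44/45)^160) = 43.7651.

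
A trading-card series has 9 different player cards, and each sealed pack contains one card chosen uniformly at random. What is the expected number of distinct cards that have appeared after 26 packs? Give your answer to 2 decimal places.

For each card, P(seen in 26 packs) = 1 - (8/9)^26 = 0.953.
By linearity of expectation, E[distinct seen] = 9·(1 - (8/9)^26) = 8.579.

8.58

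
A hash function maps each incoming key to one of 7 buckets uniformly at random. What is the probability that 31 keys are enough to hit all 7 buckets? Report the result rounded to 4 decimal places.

0.9418

By inclusion–exclusion over which buckets are missing,
P(all seen) = Σ_{j=0}^{7} (-1)^j C(7,j)((7-j)/7)^31
= 1.00000 - 0.05885 + 0.00062 - 0.00000 + 0.00000 - 0.00000 + 0.00000 - 0.00000
= 0.94177.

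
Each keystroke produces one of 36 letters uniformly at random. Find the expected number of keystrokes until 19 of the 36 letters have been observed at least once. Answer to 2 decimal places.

26.46

Going from k to k+1 distinct takes a geometric number of keystrokes with mean 36/(36-k).
Sum over k = 0,...,18: E = 36/36 + 36/35 + 36/34 + ... + 36/19 + 36/18 = 26.460.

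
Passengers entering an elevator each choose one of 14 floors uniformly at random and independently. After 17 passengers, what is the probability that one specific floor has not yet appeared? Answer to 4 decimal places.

0.2837

On each passenger the fixed floor fails to appear with probability 13/14.
P(still missing after 17) = (13/14)^17 = 0.28370.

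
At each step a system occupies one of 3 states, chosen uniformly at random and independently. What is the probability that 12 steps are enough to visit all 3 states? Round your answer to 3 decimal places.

0.977

Let A_i be the event that state i is missing after 12 steps. By inclusion–exclusion on the A_i,
P(all seen) = Σ_{j=0}^{3} (-1)^j C(3,j)((3-j)/3)^12
= 1.0000 - 0.0231 + 0.0000 - 0.0000
= 0.9769.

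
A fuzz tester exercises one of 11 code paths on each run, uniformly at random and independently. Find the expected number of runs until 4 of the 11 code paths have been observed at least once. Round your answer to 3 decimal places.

With k distinct code paths already seen, the next new one arrives after an expected 11/(11-k) runs.
Sum over k = 0,...,3: E = 11/11 + 11/10 + 11/9 + 11/8 = 4.6972.

4.697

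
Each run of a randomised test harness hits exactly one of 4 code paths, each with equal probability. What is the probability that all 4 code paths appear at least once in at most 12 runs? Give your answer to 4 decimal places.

By inclusion–exclusion over which code paths are missing,
P(all seen) = Σ_{j=0}^{4} (-1)^j C(4,j)((4-j)/4)^12
= 1.00000 - 0.12671 + 0.00146 - 0.00000 + 0.00000
= 0.87476.

0.8748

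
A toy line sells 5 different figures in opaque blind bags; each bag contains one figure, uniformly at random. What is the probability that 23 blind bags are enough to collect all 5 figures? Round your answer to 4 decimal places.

By inclusion–exclusion over which figures are missing,
P(all seen) = Σ_{j=0}^{5} (-1)^j C(5,j)((5-j)/5)^23
= 1.00000 - 0.02951 + 0.00008 - 0.00000 + 0.00000 - 0.00000
= 0.97056.

0.9706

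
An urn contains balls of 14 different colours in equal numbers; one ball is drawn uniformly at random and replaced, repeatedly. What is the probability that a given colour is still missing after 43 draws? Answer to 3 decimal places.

On each draw the fixed colour fails to appear with probability 13/14.
P(still missing after 43) = (13/14)^43 = 0.0413.

0.041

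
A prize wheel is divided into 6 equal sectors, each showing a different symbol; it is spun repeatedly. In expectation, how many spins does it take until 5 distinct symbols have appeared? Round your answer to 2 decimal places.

Going from k to k+1 distinct takes a geometric number of spins with mean 6/(6-k).
Sum over k = 0,...,4: E = 6/6 + 6/5 + 6/4 + 6/3 + 6/2 = 8.700.

8.70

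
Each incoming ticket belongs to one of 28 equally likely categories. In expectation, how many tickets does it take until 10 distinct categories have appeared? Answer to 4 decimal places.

12.0978

With k distinct categories already seen, the next new one arrives after an expected 28/(28-k) tickets.
Sum over k = 0,...,9: E = 28/28 + 28/27 + 28/26 + ... + 28/20 + 28/19 = 12.09776.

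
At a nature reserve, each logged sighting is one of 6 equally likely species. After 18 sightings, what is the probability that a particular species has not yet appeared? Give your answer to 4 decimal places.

0.0376

On each sighting the fixed species fails to appear with probability 5/6.
P(still missing after 18) = (5/6)^18 = 0.03756.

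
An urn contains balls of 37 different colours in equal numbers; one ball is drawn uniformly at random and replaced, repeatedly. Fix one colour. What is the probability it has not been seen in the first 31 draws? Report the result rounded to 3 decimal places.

0.428

Each draw misses the fixed colour with probability (37-1)/37 = 36/37, independently.
P(still missing after 31) = (36/37)^31 = 0.4277.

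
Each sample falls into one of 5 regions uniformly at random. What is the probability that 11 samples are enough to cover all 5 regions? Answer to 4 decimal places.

Let A_i be the event that region i is missing after 11 samples. By inclusion–exclusion on the A_i,
P(all seen) = Σ_{j=0}^{5} (-1)^j C(5,j)((5-j)/5)^11
= 1.00000 - 0.42950 + 0.03628 - 0.00042 + 0.00000 - 0.00000
= 0.60636.

0.6064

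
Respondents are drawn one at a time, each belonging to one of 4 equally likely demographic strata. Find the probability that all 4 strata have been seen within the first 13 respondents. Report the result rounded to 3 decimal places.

0.906

Let A_i be the event that stratum i is missing after 13 respondents. By inclusion–exclusion on the A_i,
P(all seen) = Σ_{j=0}^{4} (-1)^j C(4,j)((4-j)/4)^13
= 1.0000 - 0.0950 + 0.0007 - 0.0000 + 0.0000
= 0.9057.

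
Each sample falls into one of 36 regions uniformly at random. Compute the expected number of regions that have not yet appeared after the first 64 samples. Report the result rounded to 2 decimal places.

5.93

For each region, P(unseen after 64) = (35/36)^64 = 0.165.
By linearity of expectation, E[unseen] = 36·(35/36)^64 = 5.933.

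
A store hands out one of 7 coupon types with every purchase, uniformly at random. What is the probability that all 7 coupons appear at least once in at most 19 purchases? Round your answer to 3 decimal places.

By inclusion–exclusion over which coupons are missing,
P(all seen) = Σ_{j=0}^{7} (-1)^j C(7,j)((7-j)/7)^19
= 1.0000 - 0.3742 + 0.0351 - 0.0008 + 0.0000 - 0.0000 + 0.0000 - 0.0000
= 0.6601.

0.660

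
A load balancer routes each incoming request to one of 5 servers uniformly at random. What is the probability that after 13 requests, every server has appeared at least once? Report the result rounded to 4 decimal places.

0.7381

By inclusion–exclusion over which servers are missing,
P(all seen) = Σ_{j=0}^{5} (-1)^j C(5,j)((5-j)/5)^13
= 1.00000 - 0.27488 + 0.01306 - 0.00007 + 0.00000 - 0.00000
= 0.73812.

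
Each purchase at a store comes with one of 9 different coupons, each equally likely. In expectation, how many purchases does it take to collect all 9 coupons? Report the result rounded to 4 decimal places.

The wait to go from k to k+1 distinct coupons is geometric with mean 9/(9-k).
E[T] = 9/9 + 9/8 + 9/7 + ... + 9/2 + 9/1 = 9·H_{9}.
H_{9} = 2.82897, so E[T] = 25.46071.

25.4607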